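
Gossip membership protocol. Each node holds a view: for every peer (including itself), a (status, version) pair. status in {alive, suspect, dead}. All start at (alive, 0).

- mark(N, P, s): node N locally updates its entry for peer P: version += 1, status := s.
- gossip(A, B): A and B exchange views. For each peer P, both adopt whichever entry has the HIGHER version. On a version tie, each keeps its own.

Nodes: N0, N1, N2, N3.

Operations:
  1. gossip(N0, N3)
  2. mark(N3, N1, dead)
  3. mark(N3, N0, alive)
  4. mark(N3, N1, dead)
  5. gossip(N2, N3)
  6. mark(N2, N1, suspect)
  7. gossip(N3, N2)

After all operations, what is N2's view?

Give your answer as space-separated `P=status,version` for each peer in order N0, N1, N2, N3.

Answer: N0=alive,1 N1=suspect,3 N2=alive,0 N3=alive,0

Derivation:
Op 1: gossip N0<->N3 -> N0.N0=(alive,v0) N0.N1=(alive,v0) N0.N2=(alive,v0) N0.N3=(alive,v0) | N3.N0=(alive,v0) N3.N1=(alive,v0) N3.N2=(alive,v0) N3.N3=(alive,v0)
Op 2: N3 marks N1=dead -> (dead,v1)
Op 3: N3 marks N0=alive -> (alive,v1)
Op 4: N3 marks N1=dead -> (dead,v2)
Op 5: gossip N2<->N3 -> N2.N0=(alive,v1) N2.N1=(dead,v2) N2.N2=(alive,v0) N2.N3=(alive,v0) | N3.N0=(alive,v1) N3.N1=(dead,v2) N3.N2=(alive,v0) N3.N3=(alive,v0)
Op 6: N2 marks N1=suspect -> (suspect,v3)
Op 7: gossip N3<->N2 -> N3.N0=(alive,v1) N3.N1=(suspect,v3) N3.N2=(alive,v0) N3.N3=(alive,v0) | N2.N0=(alive,v1) N2.N1=(suspect,v3) N2.N2=(alive,v0) N2.N3=(alive,v0)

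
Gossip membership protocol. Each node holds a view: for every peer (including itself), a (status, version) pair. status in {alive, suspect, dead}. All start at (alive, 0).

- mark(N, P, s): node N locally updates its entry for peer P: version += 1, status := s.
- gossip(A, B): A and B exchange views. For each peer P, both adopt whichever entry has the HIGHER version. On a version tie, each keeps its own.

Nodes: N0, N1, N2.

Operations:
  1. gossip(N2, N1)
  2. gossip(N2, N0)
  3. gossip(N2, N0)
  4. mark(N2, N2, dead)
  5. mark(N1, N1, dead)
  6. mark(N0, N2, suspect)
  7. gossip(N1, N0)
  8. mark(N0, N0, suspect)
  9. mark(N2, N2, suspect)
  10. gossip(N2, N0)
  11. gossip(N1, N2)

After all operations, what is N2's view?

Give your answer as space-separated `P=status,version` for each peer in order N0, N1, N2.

Op 1: gossip N2<->N1 -> N2.N0=(alive,v0) N2.N1=(alive,v0) N2.N2=(alive,v0) | N1.N0=(alive,v0) N1.N1=(alive,v0) N1.N2=(alive,v0)
Op 2: gossip N2<->N0 -> N2.N0=(alive,v0) N2.N1=(alive,v0) N2.N2=(alive,v0) | N0.N0=(alive,v0) N0.N1=(alive,v0) N0.N2=(alive,v0)
Op 3: gossip N2<->N0 -> N2.N0=(alive,v0) N2.N1=(alive,v0) N2.N2=(alive,v0) | N0.N0=(alive,v0) N0.N1=(alive,v0) N0.N2=(alive,v0)
Op 4: N2 marks N2=dead -> (dead,v1)
Op 5: N1 marks N1=dead -> (dead,v1)
Op 6: N0 marks N2=suspect -> (suspect,v1)
Op 7: gossip N1<->N0 -> N1.N0=(alive,v0) N1.N1=(dead,v1) N1.N2=(suspect,v1) | N0.N0=(alive,v0) N0.N1=(dead,v1) N0.N2=(suspect,v1)
Op 8: N0 marks N0=suspect -> (suspect,v1)
Op 9: N2 marks N2=suspect -> (suspect,v2)
Op 10: gossip N2<->N0 -> N2.N0=(suspect,v1) N2.N1=(dead,v1) N2.N2=(suspect,v2) | N0.N0=(suspect,v1) N0.N1=(dead,v1) N0.N2=(suspect,v2)
Op 11: gossip N1<->N2 -> N1.N0=(suspect,v1) N1.N1=(dead,v1) N1.N2=(suspect,v2) | N2.N0=(suspect,v1) N2.N1=(dead,v1) N2.N2=(suspect,v2)

Answer: N0=suspect,1 N1=dead,1 N2=suspect,2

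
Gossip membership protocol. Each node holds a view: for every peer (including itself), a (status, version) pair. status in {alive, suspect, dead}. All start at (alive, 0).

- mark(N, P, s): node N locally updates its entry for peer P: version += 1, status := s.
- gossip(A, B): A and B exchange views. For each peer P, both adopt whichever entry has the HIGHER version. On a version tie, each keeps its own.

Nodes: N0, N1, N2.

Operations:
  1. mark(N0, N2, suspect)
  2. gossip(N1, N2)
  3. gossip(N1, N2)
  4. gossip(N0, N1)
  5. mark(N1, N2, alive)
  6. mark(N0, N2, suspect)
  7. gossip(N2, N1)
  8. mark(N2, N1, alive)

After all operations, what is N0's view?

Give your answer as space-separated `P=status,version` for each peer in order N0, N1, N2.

Op 1: N0 marks N2=suspect -> (suspect,v1)
Op 2: gossip N1<->N2 -> N1.N0=(alive,v0) N1.N1=(alive,v0) N1.N2=(alive,v0) | N2.N0=(alive,v0) N2.N1=(alive,v0) N2.N2=(alive,v0)
Op 3: gossip N1<->N2 -> N1.N0=(alive,v0) N1.N1=(alive,v0) N1.N2=(alive,v0) | N2.N0=(alive,v0) N2.N1=(alive,v0) N2.N2=(alive,v0)
Op 4: gossip N0<->N1 -> N0.N0=(alive,v0) N0.N1=(alive,v0) N0.N2=(suspect,v1) | N1.N0=(alive,v0) N1.N1=(alive,v0) N1.N2=(suspect,v1)
Op 5: N1 marks N2=alive -> (alive,v2)
Op 6: N0 marks N2=suspect -> (suspect,v2)
Op 7: gossip N2<->N1 -> N2.N0=(alive,v0) N2.N1=(alive,v0) N2.N2=(alive,v2) | N1.N0=(alive,v0) N1.N1=(alive,v0) N1.N2=(alive,v2)
Op 8: N2 marks N1=alive -> (alive,v1)

Answer: N0=alive,0 N1=alive,0 N2=suspect,2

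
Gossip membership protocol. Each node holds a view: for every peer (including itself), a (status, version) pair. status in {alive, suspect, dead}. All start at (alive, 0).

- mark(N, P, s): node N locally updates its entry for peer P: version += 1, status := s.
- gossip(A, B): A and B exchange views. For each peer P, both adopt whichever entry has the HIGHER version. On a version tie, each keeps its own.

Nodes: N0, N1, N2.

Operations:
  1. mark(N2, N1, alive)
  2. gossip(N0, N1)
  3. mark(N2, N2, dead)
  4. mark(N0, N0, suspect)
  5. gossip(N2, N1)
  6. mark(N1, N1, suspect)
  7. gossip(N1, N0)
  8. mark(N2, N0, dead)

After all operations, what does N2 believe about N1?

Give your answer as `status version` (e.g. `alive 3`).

Answer: alive 1

Derivation:
Op 1: N2 marks N1=alive -> (alive,v1)
Op 2: gossip N0<->N1 -> N0.N0=(alive,v0) N0.N1=(alive,v0) N0.N2=(alive,v0) | N1.N0=(alive,v0) N1.N1=(alive,v0) N1.N2=(alive,v0)
Op 3: N2 marks N2=dead -> (dead,v1)
Op 4: N0 marks N0=suspect -> (suspect,v1)
Op 5: gossip N2<->N1 -> N2.N0=(alive,v0) N2.N1=(alive,v1) N2.N2=(dead,v1) | N1.N0=(alive,v0) N1.N1=(alive,v1) N1.N2=(dead,v1)
Op 6: N1 marks N1=suspect -> (suspect,v2)
Op 7: gossip N1<->N0 -> N1.N0=(suspect,v1) N1.N1=(suspect,v2) N1.N2=(dead,v1) | N0.N0=(suspect,v1) N0.N1=(suspect,v2) N0.N2=(dead,v1)
Op 8: N2 marks N0=dead -> (dead,v1)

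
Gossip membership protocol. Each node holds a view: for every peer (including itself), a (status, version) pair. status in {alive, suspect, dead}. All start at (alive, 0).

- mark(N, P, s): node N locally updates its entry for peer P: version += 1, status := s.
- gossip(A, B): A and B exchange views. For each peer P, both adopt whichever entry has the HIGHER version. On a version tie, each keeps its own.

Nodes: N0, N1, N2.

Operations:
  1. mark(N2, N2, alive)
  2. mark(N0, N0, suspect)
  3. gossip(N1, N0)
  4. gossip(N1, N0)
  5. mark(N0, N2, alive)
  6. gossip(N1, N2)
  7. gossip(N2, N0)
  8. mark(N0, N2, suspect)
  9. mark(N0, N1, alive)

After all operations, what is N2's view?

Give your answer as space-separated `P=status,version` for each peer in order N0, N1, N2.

Answer: N0=suspect,1 N1=alive,0 N2=alive,1

Derivation:
Op 1: N2 marks N2=alive -> (alive,v1)
Op 2: N0 marks N0=suspect -> (suspect,v1)
Op 3: gossip N1<->N0 -> N1.N0=(suspect,v1) N1.N1=(alive,v0) N1.N2=(alive,v0) | N0.N0=(suspect,v1) N0.N1=(alive,v0) N0.N2=(alive,v0)
Op 4: gossip N1<->N0 -> N1.N0=(suspect,v1) N1.N1=(alive,v0) N1.N2=(alive,v0) | N0.N0=(suspect,v1) N0.N1=(alive,v0) N0.N2=(alive,v0)
Op 5: N0 marks N2=alive -> (alive,v1)
Op 6: gossip N1<->N2 -> N1.N0=(suspect,v1) N1.N1=(alive,v0) N1.N2=(alive,v1) | N2.N0=(suspect,v1) N2.N1=(alive,v0) N2.N2=(alive,v1)
Op 7: gossip N2<->N0 -> N2.N0=(suspect,v1) N2.N1=(alive,v0) N2.N2=(alive,v1) | N0.N0=(suspect,v1) N0.N1=(alive,v0) N0.N2=(alive,v1)
Op 8: N0 marks N2=suspect -> (suspect,v2)
Op 9: N0 marks N1=alive -> (alive,v1)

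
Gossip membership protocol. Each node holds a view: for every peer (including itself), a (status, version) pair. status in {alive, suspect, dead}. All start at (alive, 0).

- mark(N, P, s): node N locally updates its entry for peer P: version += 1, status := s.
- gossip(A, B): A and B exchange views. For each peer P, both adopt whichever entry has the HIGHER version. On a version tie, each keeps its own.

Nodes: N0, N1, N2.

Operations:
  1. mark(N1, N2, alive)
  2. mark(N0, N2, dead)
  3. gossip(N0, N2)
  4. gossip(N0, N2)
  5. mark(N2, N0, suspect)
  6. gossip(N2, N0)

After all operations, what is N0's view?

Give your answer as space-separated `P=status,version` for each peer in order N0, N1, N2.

Op 1: N1 marks N2=alive -> (alive,v1)
Op 2: N0 marks N2=dead -> (dead,v1)
Op 3: gossip N0<->N2 -> N0.N0=(alive,v0) N0.N1=(alive,v0) N0.N2=(dead,v1) | N2.N0=(alive,v0) N2.N1=(alive,v0) N2.N2=(dead,v1)
Op 4: gossip N0<->N2 -> N0.N0=(alive,v0) N0.N1=(alive,v0) N0.N2=(dead,v1) | N2.N0=(alive,v0) N2.N1=(alive,v0) N2.N2=(dead,v1)
Op 5: N2 marks N0=suspect -> (suspect,v1)
Op 6: gossip N2<->N0 -> N2.N0=(suspect,v1) N2.N1=(alive,v0) N2.N2=(dead,v1) | N0.N0=(suspect,v1) N0.N1=(alive,v0) N0.N2=(dead,v1)

Answer: N0=suspect,1 N1=alive,0 N2=dead,1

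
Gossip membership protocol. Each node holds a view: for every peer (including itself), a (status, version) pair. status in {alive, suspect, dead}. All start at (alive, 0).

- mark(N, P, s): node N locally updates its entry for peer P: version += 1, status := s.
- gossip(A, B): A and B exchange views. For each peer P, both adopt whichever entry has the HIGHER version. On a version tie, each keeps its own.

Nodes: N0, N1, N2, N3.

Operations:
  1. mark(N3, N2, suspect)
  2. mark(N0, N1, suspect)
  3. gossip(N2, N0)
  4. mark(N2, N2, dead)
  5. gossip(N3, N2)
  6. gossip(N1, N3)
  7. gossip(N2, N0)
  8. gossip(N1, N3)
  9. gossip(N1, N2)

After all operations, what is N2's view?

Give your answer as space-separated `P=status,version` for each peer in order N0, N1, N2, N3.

Answer: N0=alive,0 N1=suspect,1 N2=dead,1 N3=alive,0

Derivation:
Op 1: N3 marks N2=suspect -> (suspect,v1)
Op 2: N0 marks N1=suspect -> (suspect,v1)
Op 3: gossip N2<->N0 -> N2.N0=(alive,v0) N2.N1=(suspect,v1) N2.N2=(alive,v0) N2.N3=(alive,v0) | N0.N0=(alive,v0) N0.N1=(suspect,v1) N0.N2=(alive,v0) N0.N3=(alive,v0)
Op 4: N2 marks N2=dead -> (dead,v1)
Op 5: gossip N3<->N2 -> N3.N0=(alive,v0) N3.N1=(suspect,v1) N3.N2=(suspect,v1) N3.N3=(alive,v0) | N2.N0=(alive,v0) N2.N1=(suspect,v1) N2.N2=(dead,v1) N2.N3=(alive,v0)
Op 6: gossip N1<->N3 -> N1.N0=(alive,v0) N1.N1=(suspect,v1) N1.N2=(suspect,v1) N1.N3=(alive,v0) | N3.N0=(alive,v0) N3.N1=(suspect,v1) N3.N2=(suspect,v1) N3.N3=(alive,v0)
Op 7: gossip N2<->N0 -> N2.N0=(alive,v0) N2.N1=(suspect,v1) N2.N2=(dead,v1) N2.N3=(alive,v0) | N0.N0=(alive,v0) N0.N1=(suspect,v1) N0.N2=(dead,v1) N0.N3=(alive,v0)
Op 8: gossip N1<->N3 -> N1.N0=(alive,v0) N1.N1=(suspect,v1) N1.N2=(suspect,v1) N1.N3=(alive,v0) | N3.N0=(alive,v0) N3.N1=(suspect,v1) N3.N2=(suspect,v1) N3.N3=(alive,v0)
Op 9: gossip N1<->N2 -> N1.N0=(alive,v0) N1.N1=(suspect,v1) N1.N2=(suspect,v1) N1.N3=(alive,v0) | N2.N0=(alive,v0) N2.N1=(suspect,v1) N2.N2=(dead,v1) N2.N3=(alive,v0)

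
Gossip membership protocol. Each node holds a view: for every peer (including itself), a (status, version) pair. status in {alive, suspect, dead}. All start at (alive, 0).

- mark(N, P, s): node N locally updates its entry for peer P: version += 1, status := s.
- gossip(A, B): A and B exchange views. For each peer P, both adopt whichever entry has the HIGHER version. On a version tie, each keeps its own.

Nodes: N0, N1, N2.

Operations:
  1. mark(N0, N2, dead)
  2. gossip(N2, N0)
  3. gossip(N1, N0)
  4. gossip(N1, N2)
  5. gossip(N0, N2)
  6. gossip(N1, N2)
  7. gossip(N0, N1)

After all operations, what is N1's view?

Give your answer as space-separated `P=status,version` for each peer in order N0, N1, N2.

Op 1: N0 marks N2=dead -> (dead,v1)
Op 2: gossip N2<->N0 -> N2.N0=(alive,v0) N2.N1=(alive,v0) N2.N2=(dead,v1) | N0.N0=(alive,v0) N0.N1=(alive,v0) N0.N2=(dead,v1)
Op 3: gossip N1<->N0 -> N1.N0=(alive,v0) N1.N1=(alive,v0) N1.N2=(dead,v1) | N0.N0=(alive,v0) N0.N1=(alive,v0) N0.N2=(dead,v1)
Op 4: gossip N1<->N2 -> N1.N0=(alive,v0) N1.N1=(alive,v0) N1.N2=(dead,v1) | N2.N0=(alive,v0) N2.N1=(alive,v0) N2.N2=(dead,v1)
Op 5: gossip N0<->N2 -> N0.N0=(alive,v0) N0.N1=(alive,v0) N0.N2=(dead,v1) | N2.N0=(alive,v0) N2.N1=(alive,v0) N2.N2=(dead,v1)
Op 6: gossip N1<->N2 -> N1.N0=(alive,v0) N1.N1=(alive,v0) N1.N2=(dead,v1) | N2.N0=(alive,v0) N2.N1=(alive,v0) N2.N2=(dead,v1)
Op 7: gossip N0<->N1 -> N0.N0=(alive,v0) N0.N1=(alive,v0) N0.N2=(dead,v1) | N1.N0=(alive,v0) N1.N1=(alive,v0) N1.N2=(dead,v1)

Answer: N0=alive,0 N1=alive,0 N2=dead,1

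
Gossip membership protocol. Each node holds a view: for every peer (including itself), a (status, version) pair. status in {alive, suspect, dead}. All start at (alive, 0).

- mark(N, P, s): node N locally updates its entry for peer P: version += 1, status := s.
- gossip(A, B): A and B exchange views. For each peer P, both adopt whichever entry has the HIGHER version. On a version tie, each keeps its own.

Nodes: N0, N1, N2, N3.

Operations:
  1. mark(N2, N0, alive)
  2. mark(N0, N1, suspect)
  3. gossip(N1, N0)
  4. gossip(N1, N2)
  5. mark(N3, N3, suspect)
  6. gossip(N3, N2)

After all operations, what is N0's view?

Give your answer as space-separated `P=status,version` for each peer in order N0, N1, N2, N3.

Op 1: N2 marks N0=alive -> (alive,v1)
Op 2: N0 marks N1=suspect -> (suspect,v1)
Op 3: gossip N1<->N0 -> N1.N0=(alive,v0) N1.N1=(suspect,v1) N1.N2=(alive,v0) N1.N3=(alive,v0) | N0.N0=(alive,v0) N0.N1=(suspect,v1) N0.N2=(alive,v0) N0.N3=(alive,v0)
Op 4: gossip N1<->N2 -> N1.N0=(alive,v1) N1.N1=(suspect,v1) N1.N2=(alive,v0) N1.N3=(alive,v0) | N2.N0=(alive,v1) N2.N1=(suspect,v1) N2.N2=(alive,v0) N2.N3=(alive,v0)
Op 5: N3 marks N3=suspect -> (suspect,v1)
Op 6: gossip N3<->N2 -> N3.N0=(alive,v1) N3.N1=(suspect,v1) N3.N2=(alive,v0) N3.N3=(suspect,v1) | N2.N0=(alive,v1) N2.N1=(suspect,v1) N2.N2=(alive,v0) N2.N3=(suspect,v1)

Answer: N0=alive,0 N1=suspect,1 N2=alive,0 N3=alive,0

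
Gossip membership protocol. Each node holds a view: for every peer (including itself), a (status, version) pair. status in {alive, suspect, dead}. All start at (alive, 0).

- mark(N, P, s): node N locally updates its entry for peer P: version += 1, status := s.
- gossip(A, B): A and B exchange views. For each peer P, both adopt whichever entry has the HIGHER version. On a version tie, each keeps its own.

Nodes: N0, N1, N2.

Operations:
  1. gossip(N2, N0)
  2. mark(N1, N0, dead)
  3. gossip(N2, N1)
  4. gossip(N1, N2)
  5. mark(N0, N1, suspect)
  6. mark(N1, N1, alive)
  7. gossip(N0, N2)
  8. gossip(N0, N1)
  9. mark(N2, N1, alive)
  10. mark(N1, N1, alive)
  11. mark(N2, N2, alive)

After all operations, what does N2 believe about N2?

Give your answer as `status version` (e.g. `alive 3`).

Answer: alive 1

Derivation:
Op 1: gossip N2<->N0 -> N2.N0=(alive,v0) N2.N1=(alive,v0) N2.N2=(alive,v0) | N0.N0=(alive,v0) N0.N1=(alive,v0) N0.N2=(alive,v0)
Op 2: N1 marks N0=dead -> (dead,v1)
Op 3: gossip N2<->N1 -> N2.N0=(dead,v1) N2.N1=(alive,v0) N2.N2=(alive,v0) | N1.N0=(dead,v1) N1.N1=(alive,v0) N1.N2=(alive,v0)
Op 4: gossip N1<->N2 -> N1.N0=(dead,v1) N1.N1=(alive,v0) N1.N2=(alive,v0) | N2.N0=(dead,v1) N2.N1=(alive,v0) N2.N2=(alive,v0)
Op 5: N0 marks N1=suspect -> (suspect,v1)
Op 6: N1 marks N1=alive -> (alive,v1)
Op 7: gossip N0<->N2 -> N0.N0=(dead,v1) N0.N1=(suspect,v1) N0.N2=(alive,v0) | N2.N0=(dead,v1) N2.N1=(suspect,v1) N2.N2=(alive,v0)
Op 8: gossip N0<->N1 -> N0.N0=(dead,v1) N0.N1=(suspect,v1) N0.N2=(alive,v0) | N1.N0=(dead,v1) N1.N1=(alive,v1) N1.N2=(alive,v0)
Op 9: N2 marks N1=alive -> (alive,v2)
Op 10: N1 marks N1=alive -> (alive,v2)
Op 11: N2 marks N2=alive -> (alive,v1)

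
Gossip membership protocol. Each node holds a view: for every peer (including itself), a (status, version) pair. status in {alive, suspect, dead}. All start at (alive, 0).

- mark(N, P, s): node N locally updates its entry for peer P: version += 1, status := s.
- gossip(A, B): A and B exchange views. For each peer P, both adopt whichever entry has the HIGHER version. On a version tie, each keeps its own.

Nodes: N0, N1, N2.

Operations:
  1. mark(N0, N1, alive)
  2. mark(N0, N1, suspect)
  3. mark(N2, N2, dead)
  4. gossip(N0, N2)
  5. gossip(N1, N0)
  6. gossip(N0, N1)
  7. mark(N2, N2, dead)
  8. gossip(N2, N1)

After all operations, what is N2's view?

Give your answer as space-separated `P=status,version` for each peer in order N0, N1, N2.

Answer: N0=alive,0 N1=suspect,2 N2=dead,2

Derivation:
Op 1: N0 marks N1=alive -> (alive,v1)
Op 2: N0 marks N1=suspect -> (suspect,v2)
Op 3: N2 marks N2=dead -> (dead,v1)
Op 4: gossip N0<->N2 -> N0.N0=(alive,v0) N0.N1=(suspect,v2) N0.N2=(dead,v1) | N2.N0=(alive,v0) N2.N1=(suspect,v2) N2.N2=(dead,v1)
Op 5: gossip N1<->N0 -> N1.N0=(alive,v0) N1.N1=(suspect,v2) N1.N2=(dead,v1) | N0.N0=(alive,v0) N0.N1=(suspect,v2) N0.N2=(dead,v1)
Op 6: gossip N0<->N1 -> N0.N0=(alive,v0) N0.N1=(suspect,v2) N0.N2=(dead,v1) | N1.N0=(alive,v0) N1.N1=(suspect,v2) N1.N2=(dead,v1)
Op 7: N2 marks N2=dead -> (dead,v2)
Op 8: gossip N2<->N1 -> N2.N0=(alive,v0) N2.N1=(suspect,v2) N2.N2=(dead,v2) | N1.N0=(alive,v0) N1.N1=(suspect,v2) N1.N2=(dead,v2)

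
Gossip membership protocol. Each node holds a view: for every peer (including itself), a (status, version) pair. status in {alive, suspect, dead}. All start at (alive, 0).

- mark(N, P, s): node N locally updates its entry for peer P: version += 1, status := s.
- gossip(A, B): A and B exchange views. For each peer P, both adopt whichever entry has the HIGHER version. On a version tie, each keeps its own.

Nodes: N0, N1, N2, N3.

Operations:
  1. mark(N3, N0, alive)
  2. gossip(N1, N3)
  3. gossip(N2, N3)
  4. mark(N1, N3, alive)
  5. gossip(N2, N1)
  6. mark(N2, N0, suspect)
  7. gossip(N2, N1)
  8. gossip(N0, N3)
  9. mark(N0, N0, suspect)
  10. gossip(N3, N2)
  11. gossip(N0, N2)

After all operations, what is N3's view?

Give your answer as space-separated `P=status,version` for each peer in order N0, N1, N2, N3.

Op 1: N3 marks N0=alive -> (alive,v1)
Op 2: gossip N1<->N3 -> N1.N0=(alive,v1) N1.N1=(alive,v0) N1.N2=(alive,v0) N1.N3=(alive,v0) | N3.N0=(alive,v1) N3.N1=(alive,v0) N3.N2=(alive,v0) N3.N3=(alive,v0)
Op 3: gossip N2<->N3 -> N2.N0=(alive,v1) N2.N1=(alive,v0) N2.N2=(alive,v0) N2.N3=(alive,v0) | N3.N0=(alive,v1) N3.N1=(alive,v0) N3.N2=(alive,v0) N3.N3=(alive,v0)
Op 4: N1 marks N3=alive -> (alive,v1)
Op 5: gossip N2<->N1 -> N2.N0=(alive,v1) N2.N1=(alive,v0) N2.N2=(alive,v0) N2.N3=(alive,v1) | N1.N0=(alive,v1) N1.N1=(alive,v0) N1.N2=(alive,v0) N1.N3=(alive,v1)
Op 6: N2 marks N0=suspect -> (suspect,v2)
Op 7: gossip N2<->N1 -> N2.N0=(suspect,v2) N2.N1=(alive,v0) N2.N2=(alive,v0) N2.N3=(alive,v1) | N1.N0=(suspect,v2) N1.N1=(alive,v0) N1.N2=(alive,v0) N1.N3=(alive,v1)
Op 8: gossip N0<->N3 -> N0.N0=(alive,v1) N0.N1=(alive,v0) N0.N2=(alive,v0) N0.N3=(alive,v0) | N3.N0=(alive,v1) N3.N1=(alive,v0) N3.N2=(alive,v0) N3.N3=(alive,v0)
Op 9: N0 marks N0=suspect -> (suspect,v2)
Op 10: gossip N3<->N2 -> N3.N0=(suspect,v2) N3.N1=(alive,v0) N3.N2=(alive,v0) N3.N3=(alive,v1) | N2.N0=(suspect,v2) N2.N1=(alive,v0) N2.N2=(alive,v0) N2.N3=(alive,v1)
Op 11: gossip N0<->N2 -> N0.N0=(suspect,v2) N0.N1=(alive,v0) N0.N2=(alive,v0) N0.N3=(alive,v1) | N2.N0=(suspect,v2) N2.N1=(alive,v0) N2.N2=(alive,v0) N2.N3=(alive,v1)

Answer: N0=suspect,2 N1=alive,0 N2=alive,0 N3=alive,1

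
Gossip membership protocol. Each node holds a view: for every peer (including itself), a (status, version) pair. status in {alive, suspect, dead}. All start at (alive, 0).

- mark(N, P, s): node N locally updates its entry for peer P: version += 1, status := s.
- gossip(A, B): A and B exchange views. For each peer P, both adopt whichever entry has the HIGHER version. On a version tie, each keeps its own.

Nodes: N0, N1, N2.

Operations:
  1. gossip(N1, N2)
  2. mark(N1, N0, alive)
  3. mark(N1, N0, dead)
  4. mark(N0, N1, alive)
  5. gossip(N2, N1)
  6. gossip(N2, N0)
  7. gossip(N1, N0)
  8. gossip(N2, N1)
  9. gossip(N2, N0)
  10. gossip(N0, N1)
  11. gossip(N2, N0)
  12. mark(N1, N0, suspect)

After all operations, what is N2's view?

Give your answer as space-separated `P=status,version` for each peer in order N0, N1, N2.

Answer: N0=dead,2 N1=alive,1 N2=alive,0

Derivation:
Op 1: gossip N1<->N2 -> N1.N0=(alive,v0) N1.N1=(alive,v0) N1.N2=(alive,v0) | N2.N0=(alive,v0) N2.N1=(alive,v0) N2.N2=(alive,v0)
Op 2: N1 marks N0=alive -> (alive,v1)
Op 3: N1 marks N0=dead -> (dead,v2)
Op 4: N0 marks N1=alive -> (alive,v1)
Op 5: gossip N2<->N1 -> N2.N0=(dead,v2) N2.N1=(alive,v0) N2.N2=(alive,v0) | N1.N0=(dead,v2) N1.N1=(alive,v0) N1.N2=(alive,v0)
Op 6: gossip N2<->N0 -> N2.N0=(dead,v2) N2.N1=(alive,v1) N2.N2=(alive,v0) | N0.N0=(dead,v2) N0.N1=(alive,v1) N0.N2=(alive,v0)
Op 7: gossip N1<->N0 -> N1.N0=(dead,v2) N1.N1=(alive,v1) N1.N2=(alive,v0) | N0.N0=(dead,v2) N0.N1=(alive,v1) N0.N2=(alive,v0)
Op 8: gossip N2<->N1 -> N2.N0=(dead,v2) N2.N1=(alive,v1) N2.N2=(alive,v0) | N1.N0=(dead,v2) N1.N1=(alive,v1) N1.N2=(alive,v0)
Op 9: gossip N2<->N0 -> N2.N0=(dead,v2) N2.N1=(alive,v1) N2.N2=(alive,v0) | N0.N0=(dead,v2) N0.N1=(alive,v1) N0.N2=(alive,v0)
Op 10: gossip N0<->N1 -> N0.N0=(dead,v2) N0.N1=(alive,v1) N0.N2=(alive,v0) | N1.N0=(dead,v2) N1.N1=(alive,v1) N1.N2=(alive,v0)
Op 11: gossip N2<->N0 -> N2.N0=(dead,v2) N2.N1=(alive,v1) N2.N2=(alive,v0) | N0.N0=(dead,v2) N0.N1=(alive,v1) N0.N2=(alive,v0)
Op 12: N1 marks N0=suspect -> (suspect,v3)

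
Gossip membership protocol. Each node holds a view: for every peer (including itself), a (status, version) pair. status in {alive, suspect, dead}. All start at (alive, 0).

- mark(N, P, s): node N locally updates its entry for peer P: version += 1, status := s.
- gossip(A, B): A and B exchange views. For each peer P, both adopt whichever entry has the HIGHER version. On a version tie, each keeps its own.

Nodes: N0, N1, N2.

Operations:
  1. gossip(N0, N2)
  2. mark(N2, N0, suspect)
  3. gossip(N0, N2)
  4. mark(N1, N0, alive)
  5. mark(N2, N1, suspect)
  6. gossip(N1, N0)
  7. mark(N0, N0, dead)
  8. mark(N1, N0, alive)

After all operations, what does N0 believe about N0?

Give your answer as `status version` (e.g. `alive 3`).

Answer: dead 2

Derivation:
Op 1: gossip N0<->N2 -> N0.N0=(alive,v0) N0.N1=(alive,v0) N0.N2=(alive,v0) | N2.N0=(alive,v0) N2.N1=(alive,v0) N2.N2=(alive,v0)
Op 2: N2 marks N0=suspect -> (suspect,v1)
Op 3: gossip N0<->N2 -> N0.N0=(suspect,v1) N0.N1=(alive,v0) N0.N2=(alive,v0) | N2.N0=(suspect,v1) N2.N1=(alive,v0) N2.N2=(alive,v0)
Op 4: N1 marks N0=alive -> (alive,v1)
Op 5: N2 marks N1=suspect -> (suspect,v1)
Op 6: gossip N1<->N0 -> N1.N0=(alive,v1) N1.N1=(alive,v0) N1.N2=(alive,v0) | N0.N0=(suspect,v1) N0.N1=(alive,v0) N0.N2=(alive,v0)
Op 7: N0 marks N0=dead -> (dead,v2)
Op 8: N1 marks N0=alive -> (alive,v2)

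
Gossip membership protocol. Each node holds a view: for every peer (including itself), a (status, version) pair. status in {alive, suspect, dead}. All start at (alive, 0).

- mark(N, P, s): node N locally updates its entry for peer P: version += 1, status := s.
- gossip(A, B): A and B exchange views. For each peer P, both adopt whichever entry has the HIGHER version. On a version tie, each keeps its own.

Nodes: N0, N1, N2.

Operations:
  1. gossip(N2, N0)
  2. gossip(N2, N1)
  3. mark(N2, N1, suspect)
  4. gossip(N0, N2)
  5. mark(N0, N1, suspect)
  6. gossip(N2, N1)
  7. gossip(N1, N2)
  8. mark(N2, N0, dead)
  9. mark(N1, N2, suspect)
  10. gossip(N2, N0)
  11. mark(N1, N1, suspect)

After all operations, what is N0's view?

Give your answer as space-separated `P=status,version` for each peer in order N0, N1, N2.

Answer: N0=dead,1 N1=suspect,2 N2=alive,0

Derivation:
Op 1: gossip N2<->N0 -> N2.N0=(alive,v0) N2.N1=(alive,v0) N2.N2=(alive,v0) | N0.N0=(alive,v0) N0.N1=(alive,v0) N0.N2=(alive,v0)
Op 2: gossip N2<->N1 -> N2.N0=(alive,v0) N2.N1=(alive,v0) N2.N2=(alive,v0) | N1.N0=(alive,v0) N1.N1=(alive,v0) N1.N2=(alive,v0)
Op 3: N2 marks N1=suspect -> (suspect,v1)
Op 4: gossip N0<->N2 -> N0.N0=(alive,v0) N0.N1=(suspect,v1) N0.N2=(alive,v0) | N2.N0=(alive,v0) N2.N1=(suspect,v1) N2.N2=(alive,v0)
Op 5: N0 marks N1=suspect -> (suspect,v2)
Op 6: gossip N2<->N1 -> N2.N0=(alive,v0) N2.N1=(suspect,v1) N2.N2=(alive,v0) | N1.N0=(alive,v0) N1.N1=(suspect,v1) N1.N2=(alive,v0)
Op 7: gossip N1<->N2 -> N1.N0=(alive,v0) N1.N1=(suspect,v1) N1.N2=(alive,v0) | N2.N0=(alive,v0) N2.N1=(suspect,v1) N2.N2=(alive,v0)
Op 8: N2 marks N0=dead -> (dead,v1)
Op 9: N1 marks N2=suspect -> (suspect,v1)
Op 10: gossip N2<->N0 -> N2.N0=(dead,v1) N2.N1=(suspect,v2) N2.N2=(alive,v0) | N0.N0=(dead,v1) N0.N1=(suspect,v2) N0.N2=(alive,v0)
Op 11: N1 marks N1=suspect -> (suspect,v2)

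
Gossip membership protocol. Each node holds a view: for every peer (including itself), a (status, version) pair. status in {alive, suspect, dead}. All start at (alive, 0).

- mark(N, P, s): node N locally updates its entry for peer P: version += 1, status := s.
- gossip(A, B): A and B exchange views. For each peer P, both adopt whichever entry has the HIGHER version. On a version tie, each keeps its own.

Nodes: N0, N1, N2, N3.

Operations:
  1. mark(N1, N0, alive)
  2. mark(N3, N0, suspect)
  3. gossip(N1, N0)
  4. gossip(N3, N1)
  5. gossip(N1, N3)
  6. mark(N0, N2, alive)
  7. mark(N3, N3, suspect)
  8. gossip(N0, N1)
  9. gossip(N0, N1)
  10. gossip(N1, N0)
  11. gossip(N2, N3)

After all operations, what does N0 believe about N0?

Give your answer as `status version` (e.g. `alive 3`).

Answer: alive 1

Derivation:
Op 1: N1 marks N0=alive -> (alive,v1)
Op 2: N3 marks N0=suspect -> (suspect,v1)
Op 3: gossip N1<->N0 -> N1.N0=(alive,v1) N1.N1=(alive,v0) N1.N2=(alive,v0) N1.N3=(alive,v0) | N0.N0=(alive,v1) N0.N1=(alive,v0) N0.N2=(alive,v0) N0.N3=(alive,v0)
Op 4: gossip N3<->N1 -> N3.N0=(suspect,v1) N3.N1=(alive,v0) N3.N2=(alive,v0) N3.N3=(alive,v0) | N1.N0=(alive,v1) N1.N1=(alive,v0) N1.N2=(alive,v0) N1.N3=(alive,v0)
Op 5: gossip N1<->N3 -> N1.N0=(alive,v1) N1.N1=(alive,v0) N1.N2=(alive,v0) N1.N3=(alive,v0) | N3.N0=(suspect,v1) N3.N1=(alive,v0) N3.N2=(alive,v0) N3.N3=(alive,v0)
Op 6: N0 marks N2=alive -> (alive,v1)
Op 7: N3 marks N3=suspect -> (suspect,v1)
Op 8: gossip N0<->N1 -> N0.N0=(alive,v1) N0.N1=(alive,v0) N0.N2=(alive,v1) N0.N3=(alive,v0) | N1.N0=(alive,v1) N1.N1=(alive,v0) N1.N2=(alive,v1) N1.N3=(alive,v0)
Op 9: gossip N0<->N1 -> N0.N0=(alive,v1) N0.N1=(alive,v0) N0.N2=(alive,v1) N0.N3=(alive,v0) | N1.N0=(alive,v1) N1.N1=(alive,v0) N1.N2=(alive,v1) N1.N3=(alive,v0)
Op 10: gossip N1<->N0 -> N1.N0=(alive,v1) N1.N1=(alive,v0) N1.N2=(alive,v1) N1.N3=(alive,v0) | N0.N0=(alive,v1) N0.N1=(alive,v0) N0.N2=(alive,v1) N0.N3=(alive,v0)
Op 11: gossip N2<->N3 -> N2.N0=(suspect,v1) N2.N1=(alive,v0) N2.N2=(alive,v0) N2.N3=(suspect,v1) | N3.N0=(suspect,v1) N3.N1=(alive,v0) N3.N2=(alive,v0) N3.N3=(suspect,v1)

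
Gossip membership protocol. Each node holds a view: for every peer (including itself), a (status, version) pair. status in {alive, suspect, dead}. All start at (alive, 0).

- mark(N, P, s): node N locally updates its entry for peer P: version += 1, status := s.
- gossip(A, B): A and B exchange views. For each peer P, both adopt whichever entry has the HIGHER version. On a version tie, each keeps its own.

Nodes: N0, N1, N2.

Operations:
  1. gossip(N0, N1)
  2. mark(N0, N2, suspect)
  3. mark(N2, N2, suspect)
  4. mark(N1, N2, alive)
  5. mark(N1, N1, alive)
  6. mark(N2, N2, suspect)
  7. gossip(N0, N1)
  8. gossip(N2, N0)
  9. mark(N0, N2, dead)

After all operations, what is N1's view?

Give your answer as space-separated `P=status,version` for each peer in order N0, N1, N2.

Answer: N0=alive,0 N1=alive,1 N2=alive,1

Derivation:
Op 1: gossip N0<->N1 -> N0.N0=(alive,v0) N0.N1=(alive,v0) N0.N2=(alive,v0) | N1.N0=(alive,v0) N1.N1=(alive,v0) N1.N2=(alive,v0)
Op 2: N0 marks N2=suspect -> (suspect,v1)
Op 3: N2 marks N2=suspect -> (suspect,v1)
Op 4: N1 marks N2=alive -> (alive,v1)
Op 5: N1 marks N1=alive -> (alive,v1)
Op 6: N2 marks N2=suspect -> (suspect,v2)
Op 7: gossip N0<->N1 -> N0.N0=(alive,v0) N0.N1=(alive,v1) N0.N2=(suspect,v1) | N1.N0=(alive,v0) N1.N1=(alive,v1) N1.N2=(alive,v1)
Op 8: gossip N2<->N0 -> N2.N0=(alive,v0) N2.N1=(alive,v1) N2.N2=(suspect,v2) | N0.N0=(alive,v0) N0.N1=(alive,v1) N0.N2=(suspect,v2)
Op 9: N0 marks N2=dead -> (dead,v3)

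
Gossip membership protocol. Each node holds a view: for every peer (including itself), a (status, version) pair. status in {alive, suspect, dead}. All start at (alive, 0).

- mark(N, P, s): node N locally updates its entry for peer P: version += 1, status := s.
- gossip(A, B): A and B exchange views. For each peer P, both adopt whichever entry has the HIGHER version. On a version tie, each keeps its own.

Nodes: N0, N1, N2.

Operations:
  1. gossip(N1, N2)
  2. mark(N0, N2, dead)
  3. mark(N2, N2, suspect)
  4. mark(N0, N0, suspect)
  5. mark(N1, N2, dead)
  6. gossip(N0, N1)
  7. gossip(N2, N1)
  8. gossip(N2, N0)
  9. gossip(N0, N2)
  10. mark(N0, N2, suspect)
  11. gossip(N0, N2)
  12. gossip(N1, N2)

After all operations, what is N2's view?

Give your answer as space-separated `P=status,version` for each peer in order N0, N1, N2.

Op 1: gossip N1<->N2 -> N1.N0=(alive,v0) N1.N1=(alive,v0) N1.N2=(alive,v0) | N2.N0=(alive,v0) N2.N1=(alive,v0) N2.N2=(alive,v0)
Op 2: N0 marks N2=dead -> (dead,v1)
Op 3: N2 marks N2=suspect -> (suspect,v1)
Op 4: N0 marks N0=suspect -> (suspect,v1)
Op 5: N1 marks N2=dead -> (dead,v1)
Op 6: gossip N0<->N1 -> N0.N0=(suspect,v1) N0.N1=(alive,v0) N0.N2=(dead,v1) | N1.N0=(suspect,v1) N1.N1=(alive,v0) N1.N2=(dead,v1)
Op 7: gossip N2<->N1 -> N2.N0=(suspect,v1) N2.N1=(alive,v0) N2.N2=(suspect,v1) | N1.N0=(suspect,v1) N1.N1=(alive,v0) N1.N2=(dead,v1)
Op 8: gossip N2<->N0 -> N2.N0=(suspect,v1) N2.N1=(alive,v0) N2.N2=(suspect,v1) | N0.N0=(suspect,v1) N0.N1=(alive,v0) N0.N2=(dead,v1)
Op 9: gossip N0<->N2 -> N0.N0=(suspect,v1) N0.N1=(alive,v0) N0.N2=(dead,v1) | N2.N0=(suspect,v1) N2.N1=(alive,v0) N2.N2=(suspect,v1)
Op 10: N0 marks N2=suspect -> (suspect,v2)
Op 11: gossip N0<->N2 -> N0.N0=(suspect,v1) N0.N1=(alive,v0) N0.N2=(suspect,v2) | N2.N0=(suspect,v1) N2.N1=(alive,v0) N2.N2=(suspect,v2)
Op 12: gossip N1<->N2 -> N1.N0=(suspect,v1) N1.N1=(alive,v0) N1.N2=(suspect,v2) | N2.N0=(suspect,v1) N2.N1=(alive,v0) N2.N2=(suspect,v2)

Answer: N0=suspect,1 N1=alive,0 N2=suspect,2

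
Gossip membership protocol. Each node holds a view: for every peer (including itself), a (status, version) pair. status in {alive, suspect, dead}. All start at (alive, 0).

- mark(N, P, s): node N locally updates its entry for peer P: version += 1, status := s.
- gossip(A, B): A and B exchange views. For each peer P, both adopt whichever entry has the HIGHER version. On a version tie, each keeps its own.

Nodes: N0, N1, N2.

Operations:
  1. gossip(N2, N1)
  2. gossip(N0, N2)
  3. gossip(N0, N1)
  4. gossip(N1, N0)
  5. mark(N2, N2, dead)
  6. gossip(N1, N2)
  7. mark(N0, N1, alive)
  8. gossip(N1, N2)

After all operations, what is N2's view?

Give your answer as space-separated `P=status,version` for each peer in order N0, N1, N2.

Answer: N0=alive,0 N1=alive,0 N2=dead,1

Derivation:
Op 1: gossip N2<->N1 -> N2.N0=(alive,v0) N2.N1=(alive,v0) N2.N2=(alive,v0) | N1.N0=(alive,v0) N1.N1=(alive,v0) N1.N2=(alive,v0)
Op 2: gossip N0<->N2 -> N0.N0=(alive,v0) N0.N1=(alive,v0) N0.N2=(alive,v0) | N2.N0=(alive,v0) N2.N1=(alive,v0) N2.N2=(alive,v0)
Op 3: gossip N0<->N1 -> N0.N0=(alive,v0) N0.N1=(alive,v0) N0.N2=(alive,v0) | N1.N0=(alive,v0) N1.N1=(alive,v0) N1.N2=(alive,v0)
Op 4: gossip N1<->N0 -> N1.N0=(alive,v0) N1.N1=(alive,v0) N1.N2=(alive,v0) | N0.N0=(alive,v0) N0.N1=(alive,v0) N0.N2=(alive,v0)
Op 5: N2 marks N2=dead -> (dead,v1)
Op 6: gossip N1<->N2 -> N1.N0=(alive,v0) N1.N1=(alive,v0) N1.N2=(dead,v1) | N2.N0=(alive,v0) N2.N1=(alive,v0) N2.N2=(dead,v1)
Op 7: N0 marks N1=alive -> (alive,v1)
Op 8: gossip N1<->N2 -> N1.N0=(alive,v0) N1.N1=(alive,v0) N1.N2=(dead,v1) | N2.N0=(alive,v0) N2.N1=(alive,v0) N2.N2=(dead,v1)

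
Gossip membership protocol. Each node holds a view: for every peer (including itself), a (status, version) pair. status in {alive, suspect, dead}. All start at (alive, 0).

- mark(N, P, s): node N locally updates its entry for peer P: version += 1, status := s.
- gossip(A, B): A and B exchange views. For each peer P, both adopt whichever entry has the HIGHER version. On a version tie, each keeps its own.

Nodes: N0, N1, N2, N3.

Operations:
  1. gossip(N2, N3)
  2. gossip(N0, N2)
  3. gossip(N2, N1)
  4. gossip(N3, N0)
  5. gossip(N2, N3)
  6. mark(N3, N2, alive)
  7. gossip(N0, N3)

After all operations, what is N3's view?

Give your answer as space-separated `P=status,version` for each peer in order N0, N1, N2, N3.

Answer: N0=alive,0 N1=alive,0 N2=alive,1 N3=alive,0

Derivation:
Op 1: gossip N2<->N3 -> N2.N0=(alive,v0) N2.N1=(alive,v0) N2.N2=(alive,v0) N2.N3=(alive,v0) | N3.N0=(alive,v0) N3.N1=(alive,v0) N3.N2=(alive,v0) N3.N3=(alive,v0)
Op 2: gossip N0<->N2 -> N0.N0=(alive,v0) N0.N1=(alive,v0) N0.N2=(alive,v0) N0.N3=(alive,v0) | N2.N0=(alive,v0) N2.N1=(alive,v0) N2.N2=(alive,v0) N2.N3=(alive,v0)
Op 3: gossip N2<->N1 -> N2.N0=(alive,v0) N2.N1=(alive,v0) N2.N2=(alive,v0) N2.N3=(alive,v0) | N1.N0=(alive,v0) N1.N1=(alive,v0) N1.N2=(alive,v0) N1.N3=(alive,v0)
Op 4: gossip N3<->N0 -> N3.N0=(alive,v0) N3.N1=(alive,v0) N3.N2=(alive,v0) N3.N3=(alive,v0) | N0.N0=(alive,v0) N0.N1=(alive,v0) N0.N2=(alive,v0) N0.N3=(alive,v0)
Op 5: gossip N2<->N3 -> N2.N0=(alive,v0) N2.N1=(alive,v0) N2.N2=(alive,v0) N2.N3=(alive,v0) | N3.N0=(alive,v0) N3.N1=(alive,v0) N3.N2=(alive,v0) N3.N3=(alive,v0)
Op 6: N3 marks N2=alive -> (alive,v1)
Op 7: gossip N0<->N3 -> N0.N0=(alive,v0) N0.N1=(alive,v0) N0.N2=(alive,v1) N0.N3=(alive,v0) | N3.N0=(alive,v0) N3.N1=(alive,v0) N3.N2=(alive,v1) N3.N3=(alive,v0)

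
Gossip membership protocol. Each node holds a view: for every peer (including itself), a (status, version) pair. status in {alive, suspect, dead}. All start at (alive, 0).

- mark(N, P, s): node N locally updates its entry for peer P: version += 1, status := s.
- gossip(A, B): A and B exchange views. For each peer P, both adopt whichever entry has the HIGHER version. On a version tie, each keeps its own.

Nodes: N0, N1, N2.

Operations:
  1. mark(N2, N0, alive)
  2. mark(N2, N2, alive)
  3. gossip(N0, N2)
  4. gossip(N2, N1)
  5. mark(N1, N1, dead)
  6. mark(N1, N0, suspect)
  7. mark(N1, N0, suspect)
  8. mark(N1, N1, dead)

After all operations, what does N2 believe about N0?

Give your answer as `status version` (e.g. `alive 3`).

Answer: alive 1

Derivation:
Op 1: N2 marks N0=alive -> (alive,v1)
Op 2: N2 marks N2=alive -> (alive,v1)
Op 3: gossip N0<->N2 -> N0.N0=(alive,v1) N0.N1=(alive,v0) N0.N2=(alive,v1) | N2.N0=(alive,v1) N2.N1=(alive,v0) N2.N2=(alive,v1)
Op 4: gossip N2<->N1 -> N2.N0=(alive,v1) N2.N1=(alive,v0) N2.N2=(alive,v1) | N1.N0=(alive,v1) N1.N1=(alive,v0) N1.N2=(alive,v1)
Op 5: N1 marks N1=dead -> (dead,v1)
Op 6: N1 marks N0=suspect -> (suspect,v2)
Op 7: N1 marks N0=suspect -> (suspect,v3)
Op 8: N1 marks N1=dead -> (dead,v2)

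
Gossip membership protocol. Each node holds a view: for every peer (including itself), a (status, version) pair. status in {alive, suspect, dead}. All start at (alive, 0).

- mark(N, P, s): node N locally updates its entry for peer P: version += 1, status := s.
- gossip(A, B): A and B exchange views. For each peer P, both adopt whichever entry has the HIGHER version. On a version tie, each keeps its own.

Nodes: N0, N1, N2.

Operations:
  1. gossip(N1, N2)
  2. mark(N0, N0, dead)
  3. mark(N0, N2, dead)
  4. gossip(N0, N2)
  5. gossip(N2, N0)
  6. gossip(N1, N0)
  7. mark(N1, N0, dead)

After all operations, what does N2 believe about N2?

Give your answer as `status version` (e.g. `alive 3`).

Answer: dead 1

Derivation:
Op 1: gossip N1<->N2 -> N1.N0=(alive,v0) N1.N1=(alive,v0) N1.N2=(alive,v0) | N2.N0=(alive,v0) N2.N1=(alive,v0) N2.N2=(alive,v0)
Op 2: N0 marks N0=dead -> (dead,v1)
Op 3: N0 marks N2=dead -> (dead,v1)
Op 4: gossip N0<->N2 -> N0.N0=(dead,v1) N0.N1=(alive,v0) N0.N2=(dead,v1) | N2.N0=(dead,v1) N2.N1=(alive,v0) N2.N2=(dead,v1)
Op 5: gossip N2<->N0 -> N2.N0=(dead,v1) N2.N1=(alive,v0) N2.N2=(dead,v1) | N0.N0=(dead,v1) N0.N1=(alive,v0) N0.N2=(dead,v1)
Op 6: gossip N1<->N0 -> N1.N0=(dead,v1) N1.N1=(alive,v0) N1.N2=(dead,v1) | N0.N0=(dead,v1) N0.N1=(alive,v0) N0.N2=(dead,v1)
Op 7: N1 marks N0=dead -> (dead,v2)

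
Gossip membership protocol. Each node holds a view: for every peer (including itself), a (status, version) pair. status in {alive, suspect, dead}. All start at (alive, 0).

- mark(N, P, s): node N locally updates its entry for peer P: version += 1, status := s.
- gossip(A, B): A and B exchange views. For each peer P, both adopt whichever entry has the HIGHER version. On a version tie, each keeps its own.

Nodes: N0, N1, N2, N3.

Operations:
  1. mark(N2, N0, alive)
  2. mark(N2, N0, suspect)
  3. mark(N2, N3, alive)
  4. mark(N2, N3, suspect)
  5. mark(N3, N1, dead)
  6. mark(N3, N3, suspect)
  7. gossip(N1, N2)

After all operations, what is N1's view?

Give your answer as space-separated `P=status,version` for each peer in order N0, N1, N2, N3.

Op 1: N2 marks N0=alive -> (alive,v1)
Op 2: N2 marks N0=suspect -> (suspect,v2)
Op 3: N2 marks N3=alive -> (alive,v1)
Op 4: N2 marks N3=suspect -> (suspect,v2)
Op 5: N3 marks N1=dead -> (dead,v1)
Op 6: N3 marks N3=suspect -> (suspect,v1)
Op 7: gossip N1<->N2 -> N1.N0=(suspect,v2) N1.N1=(alive,v0) N1.N2=(alive,v0) N1.N3=(suspect,v2) | N2.N0=(suspect,v2) N2.N1=(alive,v0) N2.N2=(alive,v0) N2.N3=(suspect,v2)

Answer: N0=suspect,2 N1=alive,0 N2=alive,0 N3=suspect,2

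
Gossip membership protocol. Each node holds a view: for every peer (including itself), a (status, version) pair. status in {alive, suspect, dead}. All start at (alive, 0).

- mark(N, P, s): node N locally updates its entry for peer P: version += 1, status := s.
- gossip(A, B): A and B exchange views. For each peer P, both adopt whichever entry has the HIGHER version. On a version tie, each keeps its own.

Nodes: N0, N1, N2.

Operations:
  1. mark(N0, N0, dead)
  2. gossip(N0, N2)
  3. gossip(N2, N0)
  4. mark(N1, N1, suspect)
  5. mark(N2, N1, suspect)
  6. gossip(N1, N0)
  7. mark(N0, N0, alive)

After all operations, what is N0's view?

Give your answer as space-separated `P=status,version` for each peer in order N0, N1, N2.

Op 1: N0 marks N0=dead -> (dead,v1)
Op 2: gossip N0<->N2 -> N0.N0=(dead,v1) N0.N1=(alive,v0) N0.N2=(alive,v0) | N2.N0=(dead,v1) N2.N1=(alive,v0) N2.N2=(alive,v0)
Op 3: gossip N2<->N0 -> N2.N0=(dead,v1) N2.N1=(alive,v0) N2.N2=(alive,v0) | N0.N0=(dead,v1) N0.N1=(alive,v0) N0.N2=(alive,v0)
Op 4: N1 marks N1=suspect -> (suspect,v1)
Op 5: N2 marks N1=suspect -> (suspect,v1)
Op 6: gossip N1<->N0 -> N1.N0=(dead,v1) N1.N1=(suspect,v1) N1.N2=(alive,v0) | N0.N0=(dead,v1) N0.N1=(suspect,v1) N0.N2=(alive,v0)
Op 7: N0 marks N0=alive -> (alive,v2)

Answer: N0=alive,2 N1=suspect,1 N2=alive,0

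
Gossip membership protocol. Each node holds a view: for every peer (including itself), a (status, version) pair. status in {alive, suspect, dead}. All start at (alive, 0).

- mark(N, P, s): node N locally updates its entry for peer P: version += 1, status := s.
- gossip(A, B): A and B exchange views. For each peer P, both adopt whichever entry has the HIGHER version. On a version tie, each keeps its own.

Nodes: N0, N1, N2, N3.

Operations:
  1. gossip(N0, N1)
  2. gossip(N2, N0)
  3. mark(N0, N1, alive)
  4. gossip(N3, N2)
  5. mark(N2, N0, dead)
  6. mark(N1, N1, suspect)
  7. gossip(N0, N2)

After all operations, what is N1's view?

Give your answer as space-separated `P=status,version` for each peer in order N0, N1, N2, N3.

Answer: N0=alive,0 N1=suspect,1 N2=alive,0 N3=alive,0

Derivation:
Op 1: gossip N0<->N1 -> N0.N0=(alive,v0) N0.N1=(alive,v0) N0.N2=(alive,v0) N0.N3=(alive,v0) | N1.N0=(alive,v0) N1.N1=(alive,v0) N1.N2=(alive,v0) N1.N3=(alive,v0)
Op 2: gossip N2<->N0 -> N2.N0=(alive,v0) N2.N1=(alive,v0) N2.N2=(alive,v0) N2.N3=(alive,v0) | N0.N0=(alive,v0) N0.N1=(alive,v0) N0.N2=(alive,v0) N0.N3=(alive,v0)
Op 3: N0 marks N1=alive -> (alive,v1)
Op 4: gossip N3<->N2 -> N3.N0=(alive,v0) N3.N1=(alive,v0) N3.N2=(alive,v0) N3.N3=(alive,v0) | N2.N0=(alive,v0) N2.N1=(alive,v0) N2.N2=(alive,v0) N2.N3=(alive,v0)
Op 5: N2 marks N0=dead -> (dead,v1)
Op 6: N1 marks N1=suspect -> (suspect,v1)
Op 7: gossip N0<->N2 -> N0.N0=(dead,v1) N0.N1=(alive,v1) N0.N2=(alive,v0) N0.N3=(alive,v0) | N2.N0=(dead,v1) N2.N1=(alive,v1) N2.N2=(alive,v0) N2.N3=(alive,v0)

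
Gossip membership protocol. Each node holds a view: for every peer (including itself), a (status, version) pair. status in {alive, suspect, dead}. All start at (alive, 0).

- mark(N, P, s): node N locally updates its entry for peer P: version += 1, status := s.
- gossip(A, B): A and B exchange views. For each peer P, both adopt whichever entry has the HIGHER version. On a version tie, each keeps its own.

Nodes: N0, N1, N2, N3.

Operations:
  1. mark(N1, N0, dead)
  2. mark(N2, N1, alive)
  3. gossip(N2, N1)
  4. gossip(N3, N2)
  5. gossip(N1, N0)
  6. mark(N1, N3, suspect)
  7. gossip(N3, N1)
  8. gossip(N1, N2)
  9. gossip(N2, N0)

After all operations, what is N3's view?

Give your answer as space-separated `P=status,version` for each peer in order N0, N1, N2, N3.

Op 1: N1 marks N0=dead -> (dead,v1)
Op 2: N2 marks N1=alive -> (alive,v1)
Op 3: gossip N2<->N1 -> N2.N0=(dead,v1) N2.N1=(alive,v1) N2.N2=(alive,v0) N2.N3=(alive,v0) | N1.N0=(dead,v1) N1.N1=(alive,v1) N1.N2=(alive,v0) N1.N3=(alive,v0)
Op 4: gossip N3<->N2 -> N3.N0=(dead,v1) N3.N1=(alive,v1) N3.N2=(alive,v0) N3.N3=(alive,v0) | N2.N0=(dead,v1) N2.N1=(alive,v1) N2.N2=(alive,v0) N2.N3=(alive,v0)
Op 5: gossip N1<->N0 -> N1.N0=(dead,v1) N1.N1=(alive,v1) N1.N2=(alive,v0) N1.N3=(alive,v0) | N0.N0=(dead,v1) N0.N1=(alive,v1) N0.N2=(alive,v0) N0.N3=(alive,v0)
Op 6: N1 marks N3=suspect -> (suspect,v1)
Op 7: gossip N3<->N1 -> N3.N0=(dead,v1) N3.N1=(alive,v1) N3.N2=(alive,v0) N3.N3=(suspect,v1) | N1.N0=(dead,v1) N1.N1=(alive,v1) N1.N2=(alive,v0) N1.N3=(suspect,v1)
Op 8: gossip N1<->N2 -> N1.N0=(dead,v1) N1.N1=(alive,v1) N1.N2=(alive,v0) N1.N3=(suspect,v1) | N2.N0=(dead,v1) N2.N1=(alive,v1) N2.N2=(alive,v0) N2.N3=(suspect,v1)
Op 9: gossip N2<->N0 -> N2.N0=(dead,v1) N2.N1=(alive,v1) N2.N2=(alive,v0) N2.N3=(suspect,v1) | N0.N0=(dead,v1) N0.N1=(alive,v1) N0.N2=(alive,v0) N0.N3=(suspect,v1)

Answer: N0=dead,1 N1=alive,1 N2=alive,0 N3=suspect,1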